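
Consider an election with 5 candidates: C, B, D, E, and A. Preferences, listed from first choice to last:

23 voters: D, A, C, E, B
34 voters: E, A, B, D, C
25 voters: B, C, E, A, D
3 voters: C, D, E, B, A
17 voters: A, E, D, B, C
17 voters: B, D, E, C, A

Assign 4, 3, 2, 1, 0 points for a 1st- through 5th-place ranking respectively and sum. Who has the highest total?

E

C: 23·2 + 34·0 + 25·3 + 3·4 + 17·0 + 17·1 = 150
B: 23·0 + 34·2 + 25·4 + 3·1 + 17·1 + 17·4 = 256
D: 23·4 + 34·1 + 25·0 + 3·3 + 17·2 + 17·3 = 220
E: 23·1 + 34·4 + 25·2 + 3·2 + 17·3 + 17·2 = 300
A: 23·3 + 34·3 + 25·1 + 3·0 + 17·4 + 17·0 = 264
E has the highest Borda score (300).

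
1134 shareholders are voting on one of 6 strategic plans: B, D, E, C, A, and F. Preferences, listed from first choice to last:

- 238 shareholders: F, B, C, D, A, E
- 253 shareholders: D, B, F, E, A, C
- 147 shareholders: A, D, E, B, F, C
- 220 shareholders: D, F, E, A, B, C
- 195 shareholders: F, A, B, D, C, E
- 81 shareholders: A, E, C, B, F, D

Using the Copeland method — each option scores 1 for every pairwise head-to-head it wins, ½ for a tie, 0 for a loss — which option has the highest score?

D

B: beats E and C; loses to D, A, and F → score 2.
D: beats B, E, C, A, and F → score 5.
E: beats C; loses to B, D, A, and F → score 1.
C: loses to B, D, E, A, and F → score 0.
A: beats B, E, and C; loses to D and F → score 3.
F: beats B, E, C, and A; loses to D → score 4.
D has the best pairwise record.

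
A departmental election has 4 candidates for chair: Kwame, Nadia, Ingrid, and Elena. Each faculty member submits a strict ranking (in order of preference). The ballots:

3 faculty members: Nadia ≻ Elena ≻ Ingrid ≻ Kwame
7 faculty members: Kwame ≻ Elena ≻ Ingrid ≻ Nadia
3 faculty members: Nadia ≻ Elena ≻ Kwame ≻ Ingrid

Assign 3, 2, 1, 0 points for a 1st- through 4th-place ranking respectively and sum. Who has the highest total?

Kwame: 3·0 + 7·3 + 3·1 = 24
Nadia: 3·3 + 7·0 + 3·3 = 18
Ingrid: 3·1 + 7·1 + 3·0 = 10
Elena: 3·2 + 7·2 + 3·2 = 26
Elena has the highest Borda score (26).

Elena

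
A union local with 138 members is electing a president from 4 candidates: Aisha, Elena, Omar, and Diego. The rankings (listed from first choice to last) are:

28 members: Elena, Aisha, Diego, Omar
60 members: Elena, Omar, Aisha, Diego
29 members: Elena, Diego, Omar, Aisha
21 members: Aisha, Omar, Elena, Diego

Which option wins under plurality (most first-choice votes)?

Elena

First-place votes: Aisha 21, Elena 117, Omar 0, Diego 0.
Elena has the most first-place votes.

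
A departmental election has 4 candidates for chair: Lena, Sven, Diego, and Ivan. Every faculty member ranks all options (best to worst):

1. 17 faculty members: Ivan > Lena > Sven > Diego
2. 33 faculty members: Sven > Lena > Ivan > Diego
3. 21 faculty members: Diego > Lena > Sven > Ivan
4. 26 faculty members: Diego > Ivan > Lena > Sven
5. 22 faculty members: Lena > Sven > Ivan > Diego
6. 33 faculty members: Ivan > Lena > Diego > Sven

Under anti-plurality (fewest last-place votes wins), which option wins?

Last-place votes: Lena 0, Sven 59, Diego 72, Ivan 21.
Lena is ranked last by the fewest voters, so Lena wins.

Lena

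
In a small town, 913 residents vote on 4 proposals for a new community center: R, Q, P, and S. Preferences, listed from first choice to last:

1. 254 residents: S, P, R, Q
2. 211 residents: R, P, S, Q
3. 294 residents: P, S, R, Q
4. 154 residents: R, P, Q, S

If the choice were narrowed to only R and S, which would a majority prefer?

S

Voters preferring R to S: 365; preferring S to R: 548.
S wins the head-to-head.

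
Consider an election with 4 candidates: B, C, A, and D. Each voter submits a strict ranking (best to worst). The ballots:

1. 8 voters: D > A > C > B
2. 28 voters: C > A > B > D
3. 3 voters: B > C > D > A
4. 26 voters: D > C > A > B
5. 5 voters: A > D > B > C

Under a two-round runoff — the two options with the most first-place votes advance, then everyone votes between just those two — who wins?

D

Round 1 first-place votes: B 3, C 28, A 5, D 34.
D and C advance.
Runoff: D is preferred to C by 39 voters; C by 31.
D wins the runoff.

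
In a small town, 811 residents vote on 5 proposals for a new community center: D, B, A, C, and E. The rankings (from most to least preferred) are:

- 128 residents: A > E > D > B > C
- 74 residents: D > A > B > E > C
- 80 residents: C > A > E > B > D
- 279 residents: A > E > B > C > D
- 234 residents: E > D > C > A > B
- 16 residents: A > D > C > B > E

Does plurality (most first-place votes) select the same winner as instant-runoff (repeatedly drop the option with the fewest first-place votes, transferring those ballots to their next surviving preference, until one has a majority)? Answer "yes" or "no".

Plurality — first-place votes: D 74, B 0, A 423, C 80, E 234. Winner: A.
Instant-runoff — R1 D 74, B 0, A 423, C 80, E 234 (A winner). Winner: A.
The two methods agree.

yes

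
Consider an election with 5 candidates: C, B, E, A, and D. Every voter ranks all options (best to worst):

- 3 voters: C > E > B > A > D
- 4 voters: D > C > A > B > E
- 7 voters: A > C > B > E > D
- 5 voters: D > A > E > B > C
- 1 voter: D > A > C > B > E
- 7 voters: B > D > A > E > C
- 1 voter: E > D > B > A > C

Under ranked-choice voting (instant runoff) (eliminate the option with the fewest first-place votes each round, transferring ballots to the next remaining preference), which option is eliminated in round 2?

C

Round 1: C 3, B 7, E 1, A 7, D 10. Eliminate E.
Round 2: C 3, B 7, A 7, D 11. Eliminate C.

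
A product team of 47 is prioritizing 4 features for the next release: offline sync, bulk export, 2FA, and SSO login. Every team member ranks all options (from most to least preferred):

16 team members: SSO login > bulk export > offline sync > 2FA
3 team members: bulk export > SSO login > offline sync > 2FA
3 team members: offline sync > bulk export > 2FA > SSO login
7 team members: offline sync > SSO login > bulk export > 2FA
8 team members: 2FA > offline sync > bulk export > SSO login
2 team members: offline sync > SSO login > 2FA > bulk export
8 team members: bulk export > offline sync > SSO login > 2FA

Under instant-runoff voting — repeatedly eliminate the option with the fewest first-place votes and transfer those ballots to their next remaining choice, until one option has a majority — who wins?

offline sync

Round 1: offline sync 12, bulk export 11, 2FA 8, SSO login 16. Eliminate 2FA.
Round 2: offline sync 20, bulk export 11, SSO login 16. Eliminate bulk export.
Round 3: offline sync 28, SSO login 19. Offline sync has a majority.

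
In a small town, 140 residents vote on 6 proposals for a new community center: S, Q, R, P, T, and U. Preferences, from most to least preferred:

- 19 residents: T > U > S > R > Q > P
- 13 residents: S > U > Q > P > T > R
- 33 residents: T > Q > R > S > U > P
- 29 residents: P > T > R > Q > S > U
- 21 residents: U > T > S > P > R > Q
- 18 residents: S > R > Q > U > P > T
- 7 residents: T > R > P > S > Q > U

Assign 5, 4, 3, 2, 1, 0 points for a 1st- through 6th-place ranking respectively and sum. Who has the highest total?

T

S: 19·3 + 13·5 + 33·2 + 29·1 + 21·3 + 18·5 + 7·2 = 384
Q: 19·1 + 13·3 + 33·4 + 29·2 + 21·0 + 18·3 + 7·1 = 309
R: 19·2 + 13·0 + 33·3 + 29·3 + 21·1 + 18·4 + 7·4 = 345
P: 19·0 + 13·2 + 33·0 + 29·5 + 21·2 + 18·1 + 7·3 = 252
T: 19·5 + 13·1 + 33·5 + 29·4 + 21·4 + 18·0 + 7·5 = 508
U: 19·4 + 13·4 + 33·1 + 29·0 + 21·5 + 18·2 + 7·0 = 302
T has the highest Borda score (508).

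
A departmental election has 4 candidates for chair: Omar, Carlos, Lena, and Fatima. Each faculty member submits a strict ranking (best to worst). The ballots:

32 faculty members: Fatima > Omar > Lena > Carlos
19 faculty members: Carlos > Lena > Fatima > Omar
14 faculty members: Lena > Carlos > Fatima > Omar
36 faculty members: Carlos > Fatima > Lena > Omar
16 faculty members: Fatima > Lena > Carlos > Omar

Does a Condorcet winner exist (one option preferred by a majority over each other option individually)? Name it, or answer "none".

Checking pairwise contests:
Carlos beats Omar 85–32.
Lena beats Carlos 62–55.
Fatima beats Lena 84–33.
Carlos beats Fatima 69–48.
Every option loses at least one head-to-head, so there is no Condorcet winner.

none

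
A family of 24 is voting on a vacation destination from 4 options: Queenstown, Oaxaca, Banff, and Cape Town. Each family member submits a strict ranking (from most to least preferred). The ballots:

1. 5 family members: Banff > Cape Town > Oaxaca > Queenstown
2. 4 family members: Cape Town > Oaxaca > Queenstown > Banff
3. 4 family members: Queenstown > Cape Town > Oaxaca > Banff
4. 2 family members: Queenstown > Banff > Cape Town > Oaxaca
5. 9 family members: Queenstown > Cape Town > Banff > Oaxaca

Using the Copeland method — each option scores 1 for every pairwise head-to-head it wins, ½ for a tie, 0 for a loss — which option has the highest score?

Queenstown: beats Oaxaca, Banff, and Cape Town → score 3.
Oaxaca: loses to Queenstown, Banff, and Cape Town → score 0.
Banff: beats Oaxaca; loses to Queenstown and Cape Town → score 1.
Cape Town: beats Oaxaca and Banff; loses to Queenstown → score 2.
Queenstown has the best pairwise record.

Queenstown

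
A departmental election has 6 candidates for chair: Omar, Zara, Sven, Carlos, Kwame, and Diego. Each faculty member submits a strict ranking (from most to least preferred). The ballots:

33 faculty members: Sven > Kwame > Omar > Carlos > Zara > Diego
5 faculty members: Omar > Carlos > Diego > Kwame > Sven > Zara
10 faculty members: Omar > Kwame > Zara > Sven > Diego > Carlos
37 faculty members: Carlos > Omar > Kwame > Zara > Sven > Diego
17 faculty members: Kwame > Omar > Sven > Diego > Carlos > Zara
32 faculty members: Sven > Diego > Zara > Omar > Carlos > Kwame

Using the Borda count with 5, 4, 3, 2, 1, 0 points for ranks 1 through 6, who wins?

Omar

Omar: 33·3 + 5·5 + 10·5 + 37·4 + 17·4 + 32·2 = 454
Zara: 33·1 + 5·0 + 10·3 + 37·2 + 17·0 + 32·3 = 233
Sven: 33·5 + 5·1 + 10·2 + 37·1 + 17·3 + 32·5 = 438
Carlos: 33·2 + 5·4 + 10·0 + 37·5 + 17·1 + 32·1 = 320
Kwame: 33·4 + 5·2 + 10·4 + 37·3 + 17·5 + 32·0 = 378
Diego: 33·0 + 5·3 + 10·1 + 37·0 + 17·2 + 32·4 = 187
Omar has the highest Borda score (454).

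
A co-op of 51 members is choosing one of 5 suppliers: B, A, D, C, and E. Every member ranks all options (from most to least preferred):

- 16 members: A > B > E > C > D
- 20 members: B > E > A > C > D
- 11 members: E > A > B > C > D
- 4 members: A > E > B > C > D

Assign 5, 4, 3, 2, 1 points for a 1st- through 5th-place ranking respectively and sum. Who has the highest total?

B

B: 16·4 + 20·5 + 11·3 + 4·3 = 209
A: 16·5 + 20·3 + 11·4 + 4·5 = 204
D: 16·1 + 20·1 + 11·1 + 4·1 = 51
C: 16·2 + 20·2 + 11·2 + 4·2 = 102
E: 16·3 + 20·4 + 11·5 + 4·4 = 199
B has the highest Borda score (209).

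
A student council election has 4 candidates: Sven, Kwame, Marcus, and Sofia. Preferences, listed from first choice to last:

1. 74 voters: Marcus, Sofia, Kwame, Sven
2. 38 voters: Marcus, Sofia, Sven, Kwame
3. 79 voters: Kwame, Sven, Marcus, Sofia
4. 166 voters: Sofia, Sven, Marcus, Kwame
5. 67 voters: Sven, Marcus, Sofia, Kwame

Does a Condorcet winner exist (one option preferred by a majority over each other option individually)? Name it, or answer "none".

none

Checking pairwise contests:
Sofia beats Sven 278–146.
Sven beats Kwame 271–153.
Sven beats Marcus 312–112.
Marcus beats Sofia 258–166.
Every option loses at least one head-to-head, so there is no Condorcet winner.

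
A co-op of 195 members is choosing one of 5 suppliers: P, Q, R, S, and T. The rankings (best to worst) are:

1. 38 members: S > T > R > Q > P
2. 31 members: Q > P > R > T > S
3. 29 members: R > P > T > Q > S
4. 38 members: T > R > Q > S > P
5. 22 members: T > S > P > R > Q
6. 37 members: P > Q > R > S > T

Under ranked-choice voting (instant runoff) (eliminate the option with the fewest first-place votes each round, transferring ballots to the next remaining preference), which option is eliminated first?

R

Round 1: P 37, Q 31, R 29, S 38, T 60. Eliminate R.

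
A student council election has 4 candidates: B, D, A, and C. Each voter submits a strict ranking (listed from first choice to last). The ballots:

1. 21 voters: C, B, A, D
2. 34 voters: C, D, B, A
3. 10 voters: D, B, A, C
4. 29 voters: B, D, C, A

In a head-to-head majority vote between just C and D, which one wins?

C

Voters preferring C to D: 55; preferring D to C: 39.
C wins the head-to-head.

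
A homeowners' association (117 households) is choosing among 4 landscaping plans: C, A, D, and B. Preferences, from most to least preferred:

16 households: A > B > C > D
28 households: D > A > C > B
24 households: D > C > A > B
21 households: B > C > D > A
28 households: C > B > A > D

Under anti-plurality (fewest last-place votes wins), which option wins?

C

Last-place votes: C 0, A 21, D 44, B 52.
C is ranked last by the fewest voters, so C wins.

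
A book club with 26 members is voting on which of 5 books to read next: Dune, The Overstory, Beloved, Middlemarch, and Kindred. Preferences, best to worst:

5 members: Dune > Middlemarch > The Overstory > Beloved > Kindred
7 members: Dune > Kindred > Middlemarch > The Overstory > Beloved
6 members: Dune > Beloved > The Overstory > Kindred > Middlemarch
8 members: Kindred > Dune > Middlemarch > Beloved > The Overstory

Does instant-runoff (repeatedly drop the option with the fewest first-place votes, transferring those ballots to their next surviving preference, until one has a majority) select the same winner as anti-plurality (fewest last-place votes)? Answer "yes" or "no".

Instant-runoff — R1 Dune 18, The Overstory 0, Beloved 0, Middlemarch 0, Kindred 8 (Dune winner). Winner: Dune.
Anti-plurality — last-place votes: Dune 0, The Overstory 8, Beloved 7, Middlemarch 6, Kindred 5. Winner: Dune.
The two methods agree.

yes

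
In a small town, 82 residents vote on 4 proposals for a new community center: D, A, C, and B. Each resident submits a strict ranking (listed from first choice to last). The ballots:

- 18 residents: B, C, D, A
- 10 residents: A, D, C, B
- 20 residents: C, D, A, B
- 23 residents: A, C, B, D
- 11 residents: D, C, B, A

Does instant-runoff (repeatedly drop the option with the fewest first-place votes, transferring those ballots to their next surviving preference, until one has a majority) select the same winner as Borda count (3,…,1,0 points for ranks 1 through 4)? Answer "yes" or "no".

Instant-runoff — R1 D 11, A 33, C 20, B 18 (D out); R2 A 33, C 31, B 18 (B out); R3 A 33, C 49 (C winner). Winner: C.
Borda — scores: D 111, A 119, C 174, B 88. Winner: C.
The two methods agree.

yes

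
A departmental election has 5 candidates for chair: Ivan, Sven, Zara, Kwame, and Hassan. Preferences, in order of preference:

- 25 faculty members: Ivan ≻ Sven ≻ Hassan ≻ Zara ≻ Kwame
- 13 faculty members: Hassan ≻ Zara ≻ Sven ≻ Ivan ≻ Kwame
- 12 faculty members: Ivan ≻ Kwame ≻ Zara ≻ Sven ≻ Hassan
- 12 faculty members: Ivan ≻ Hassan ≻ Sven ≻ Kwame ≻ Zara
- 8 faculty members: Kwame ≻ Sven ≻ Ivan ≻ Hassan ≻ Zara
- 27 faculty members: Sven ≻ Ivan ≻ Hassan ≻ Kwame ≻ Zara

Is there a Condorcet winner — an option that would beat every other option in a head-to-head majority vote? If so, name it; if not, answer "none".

Ivan vs Sven: 49–48 for Ivan.
Ivan vs Zara: 84–13 for Ivan.
Ivan vs Kwame: 89–8 for Ivan.
Ivan vs Hassan: 84–13 for Ivan.
Ivan beats every other option head-to-head.

Ivan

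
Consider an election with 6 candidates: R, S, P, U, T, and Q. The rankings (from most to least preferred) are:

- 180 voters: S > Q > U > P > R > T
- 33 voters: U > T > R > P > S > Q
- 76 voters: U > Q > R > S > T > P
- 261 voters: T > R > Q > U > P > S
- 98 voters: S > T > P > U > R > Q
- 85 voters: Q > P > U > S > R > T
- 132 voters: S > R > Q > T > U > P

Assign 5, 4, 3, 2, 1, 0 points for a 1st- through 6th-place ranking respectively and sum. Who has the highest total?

R: 180·1 + 33·3 + 76·3 + 261·4 + 98·1 + 85·1 + 132·4 = 2262
S: 180·5 + 33·1 + 76·2 + 261·0 + 98·5 + 85·2 + 132·5 = 2405
P: 180·2 + 33·2 + 76·0 + 261·1 + 98·3 + 85·4 + 132·0 = 1321
U: 180·3 + 33·5 + 76·5 + 261·2 + 98·2 + 85·3 + 132·1 = 2190
T: 180·0 + 33·4 + 76·1 + 261·5 + 98·4 + 85·0 + 132·2 = 2169
Q: 180·4 + 33·0 + 76·4 + 261·3 + 98·0 + 85·5 + 132·3 = 2628
Q has the highest Borda score (2628).

Q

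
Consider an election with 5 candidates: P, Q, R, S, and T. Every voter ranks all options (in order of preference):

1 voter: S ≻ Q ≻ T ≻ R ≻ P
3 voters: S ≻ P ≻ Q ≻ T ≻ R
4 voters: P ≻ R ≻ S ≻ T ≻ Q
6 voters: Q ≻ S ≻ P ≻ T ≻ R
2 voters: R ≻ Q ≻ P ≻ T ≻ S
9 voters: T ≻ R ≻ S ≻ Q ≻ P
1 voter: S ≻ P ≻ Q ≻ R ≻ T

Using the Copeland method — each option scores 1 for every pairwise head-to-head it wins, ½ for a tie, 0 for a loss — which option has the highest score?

P: beats R and T; loses to Q and S → score 2.
Q: beats P; ties T; loses to R and S → score 1.5.
R: beats Q and S; loses to P and T → score 2.
S: beats P, Q, and T; loses to R → score 3.
T: beats R; ties Q; loses to P and S → score 1.5.
S has the best pairwise record.

S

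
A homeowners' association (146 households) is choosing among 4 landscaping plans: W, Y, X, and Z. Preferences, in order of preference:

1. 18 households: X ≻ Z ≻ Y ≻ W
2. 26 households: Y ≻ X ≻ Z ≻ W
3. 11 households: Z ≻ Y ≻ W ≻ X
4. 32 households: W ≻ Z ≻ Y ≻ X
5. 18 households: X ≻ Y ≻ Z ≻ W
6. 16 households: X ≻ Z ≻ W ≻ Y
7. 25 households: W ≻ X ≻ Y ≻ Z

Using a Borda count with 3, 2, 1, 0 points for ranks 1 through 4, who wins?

X

W: 18·0 + 26·0 + 11·1 + 32·3 + 18·0 + 16·1 + 25·3 = 198
Y: 18·1 + 26·3 + 11·2 + 32·1 + 18·2 + 16·0 + 25·1 = 211
X: 18·3 + 26·2 + 11·0 + 32·0 + 18·3 + 16·3 + 25·2 = 258
Z: 18·2 + 26·1 + 11·3 + 32·2 + 18·1 + 16·2 + 25·0 = 209
X has the highest Borda score (258).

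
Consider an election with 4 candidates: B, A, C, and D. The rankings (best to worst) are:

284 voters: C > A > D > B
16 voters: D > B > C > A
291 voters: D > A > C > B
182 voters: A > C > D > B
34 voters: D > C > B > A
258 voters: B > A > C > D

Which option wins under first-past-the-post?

First-place votes: B 258, A 182, C 284, D 341.
D has the most first-place votes.

D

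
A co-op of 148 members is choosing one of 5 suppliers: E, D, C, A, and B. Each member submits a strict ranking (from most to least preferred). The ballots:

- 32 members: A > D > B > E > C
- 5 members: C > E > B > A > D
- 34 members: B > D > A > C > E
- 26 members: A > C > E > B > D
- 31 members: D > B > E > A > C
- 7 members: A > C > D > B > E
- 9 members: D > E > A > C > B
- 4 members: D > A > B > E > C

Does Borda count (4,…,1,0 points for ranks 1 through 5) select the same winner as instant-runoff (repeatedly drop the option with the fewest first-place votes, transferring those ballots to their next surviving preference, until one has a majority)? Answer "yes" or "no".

Borda — scores: E 192, D 388, C 162, A 394, B 344. Winner: A.
Instant-runoff — R1 E 0, D 44, C 5, A 65, B 34 (E out); R2 D 44, C 5, A 65, B 34 (C out); R3 D 44, A 65, B 39 (B out); R4 D 78, A 70 (D winner). Winner: D.
The two methods disagree.

no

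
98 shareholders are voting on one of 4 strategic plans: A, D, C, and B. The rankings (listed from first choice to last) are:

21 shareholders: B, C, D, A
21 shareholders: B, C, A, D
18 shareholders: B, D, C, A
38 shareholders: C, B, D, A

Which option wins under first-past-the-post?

First-place votes: A 0, D 0, C 38, B 60.
B has the most first-place votes.

B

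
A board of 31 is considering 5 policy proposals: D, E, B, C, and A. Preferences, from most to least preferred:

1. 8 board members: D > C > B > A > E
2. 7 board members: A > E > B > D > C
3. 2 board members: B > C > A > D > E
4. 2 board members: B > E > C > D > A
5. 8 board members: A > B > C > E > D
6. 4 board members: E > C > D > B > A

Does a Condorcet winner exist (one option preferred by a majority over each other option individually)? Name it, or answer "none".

B vs D: 19–12 for B.
B vs E: 20–11 for B.
B vs C: 19–12 for B.
B vs A: 16–15 for B.
B beats every other option head-to-head.

B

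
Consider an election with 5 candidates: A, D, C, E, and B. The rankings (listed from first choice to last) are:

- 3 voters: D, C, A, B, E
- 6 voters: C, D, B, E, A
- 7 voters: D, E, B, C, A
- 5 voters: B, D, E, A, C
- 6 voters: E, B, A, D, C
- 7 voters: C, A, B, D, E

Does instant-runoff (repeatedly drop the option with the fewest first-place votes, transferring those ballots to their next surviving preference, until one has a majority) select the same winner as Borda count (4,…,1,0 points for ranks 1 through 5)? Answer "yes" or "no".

yes

Instant-runoff — R1 A 0, D 10, C 13, E 6, B 5 (A out); R2 D 10, C 13, E 6, B 5 (B out); R3 D 15, C 13, E 6 (E out); R4 D 21, C 13 (D winner). Winner: D.
Borda — scores: A 44, D 86, C 68, E 61, B 81. Winner: D.
The two methods agree.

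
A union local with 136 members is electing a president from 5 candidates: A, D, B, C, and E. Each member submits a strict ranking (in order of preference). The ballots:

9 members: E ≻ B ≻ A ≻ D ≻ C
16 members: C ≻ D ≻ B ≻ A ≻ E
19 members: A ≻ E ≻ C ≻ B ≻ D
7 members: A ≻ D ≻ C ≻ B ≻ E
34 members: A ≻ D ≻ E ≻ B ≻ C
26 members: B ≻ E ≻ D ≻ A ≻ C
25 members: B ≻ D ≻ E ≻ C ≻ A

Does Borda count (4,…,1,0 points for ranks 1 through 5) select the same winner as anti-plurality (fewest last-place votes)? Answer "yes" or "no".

yes

Borda — scores: A 300, D 307, B 323, C 141, E 289. Winner: B.
Anti-plurality — last-place votes: A 25, D 19, B 0, C 69, E 23. Winner: B.
The two methods agree.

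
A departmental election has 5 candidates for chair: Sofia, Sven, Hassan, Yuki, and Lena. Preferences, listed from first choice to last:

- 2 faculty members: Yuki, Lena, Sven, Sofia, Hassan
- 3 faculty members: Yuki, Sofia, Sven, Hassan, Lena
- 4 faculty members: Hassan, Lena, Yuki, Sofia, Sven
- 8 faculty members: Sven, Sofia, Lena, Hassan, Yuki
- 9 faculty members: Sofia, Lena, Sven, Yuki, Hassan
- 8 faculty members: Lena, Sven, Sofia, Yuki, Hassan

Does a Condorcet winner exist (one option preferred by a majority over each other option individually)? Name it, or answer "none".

none

Checking pairwise contests:
Sven beats Sofia 18–16.
Lena beats Sven 23–11.
Sofia beats Hassan 30–4.
Sofia beats Yuki 25–9.
Sofia beats Lena 20–14.
Every option loses at least one head-to-head, so there is no Condorcet winner.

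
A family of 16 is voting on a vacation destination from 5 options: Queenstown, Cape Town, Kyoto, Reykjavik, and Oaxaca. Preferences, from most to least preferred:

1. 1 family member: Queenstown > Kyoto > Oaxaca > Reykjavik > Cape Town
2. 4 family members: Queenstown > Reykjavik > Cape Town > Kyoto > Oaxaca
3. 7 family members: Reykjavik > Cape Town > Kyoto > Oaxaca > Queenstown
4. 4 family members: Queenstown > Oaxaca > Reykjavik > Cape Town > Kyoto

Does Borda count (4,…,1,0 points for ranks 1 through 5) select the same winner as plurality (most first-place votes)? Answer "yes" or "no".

Borda — scores: Queenstown 36, Cape Town 33, Kyoto 21, Reykjavik 49, Oaxaca 21. Winner: Reykjavik.
Plurality — first-place votes: Queenstown 9, Cape Town 0, Kyoto 0, Reykjavik 7, Oaxaca 0. Winner: Queenstown.
The two methods disagree.

no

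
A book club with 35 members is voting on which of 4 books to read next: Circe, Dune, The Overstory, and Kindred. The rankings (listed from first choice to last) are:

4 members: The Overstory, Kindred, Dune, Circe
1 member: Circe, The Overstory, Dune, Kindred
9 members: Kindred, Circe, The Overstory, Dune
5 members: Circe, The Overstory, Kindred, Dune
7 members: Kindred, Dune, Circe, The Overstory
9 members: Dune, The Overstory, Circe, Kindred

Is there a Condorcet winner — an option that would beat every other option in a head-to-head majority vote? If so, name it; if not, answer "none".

none

Checking pairwise contests:
Dune beats Circe 20–15.
The Overstory beats Dune 19–16.
Circe beats The Overstory 22–13.
The Overstory beats Kindred 19–16.
Every option loses at least one head-to-head, so there is no Condorcet winner.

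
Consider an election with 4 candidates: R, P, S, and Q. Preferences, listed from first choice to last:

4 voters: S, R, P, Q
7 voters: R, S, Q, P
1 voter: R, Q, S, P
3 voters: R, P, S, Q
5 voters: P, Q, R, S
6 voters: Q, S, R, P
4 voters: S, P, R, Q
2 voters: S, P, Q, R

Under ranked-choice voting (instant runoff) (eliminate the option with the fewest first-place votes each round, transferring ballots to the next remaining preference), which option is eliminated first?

Round 1: R 11, P 5, S 10, Q 6. Eliminate P.

P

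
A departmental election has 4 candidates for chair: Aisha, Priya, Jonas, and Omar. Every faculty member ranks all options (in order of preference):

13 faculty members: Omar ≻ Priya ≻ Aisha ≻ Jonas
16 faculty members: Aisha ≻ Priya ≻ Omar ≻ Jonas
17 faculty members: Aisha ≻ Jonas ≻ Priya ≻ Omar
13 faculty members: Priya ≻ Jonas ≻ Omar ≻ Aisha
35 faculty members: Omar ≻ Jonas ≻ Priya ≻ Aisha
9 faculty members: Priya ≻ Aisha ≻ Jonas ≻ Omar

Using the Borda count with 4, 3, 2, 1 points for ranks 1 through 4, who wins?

Aisha: 13·2 + 16·4 + 17·4 + 13·1 + 35·1 + 9·3 = 233
Priya: 13·3 + 16·3 + 17·2 + 13·4 + 35·2 + 9·4 = 279
Jonas: 13·1 + 16·1 + 17·3 + 13·3 + 35·3 + 9·2 = 242
Omar: 13·4 + 16·2 + 17·1 + 13·2 + 35·4 + 9·1 = 276
Priya has the highest Borda score (279).

Priya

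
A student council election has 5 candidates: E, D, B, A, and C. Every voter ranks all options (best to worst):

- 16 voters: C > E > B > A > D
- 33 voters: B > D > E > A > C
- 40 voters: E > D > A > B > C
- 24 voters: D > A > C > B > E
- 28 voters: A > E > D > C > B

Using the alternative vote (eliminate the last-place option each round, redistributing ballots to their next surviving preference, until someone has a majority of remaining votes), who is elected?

Round 1: E 40, D 24, B 33, A 28, C 16. Eliminate C.
Round 2: E 56, D 24, B 33, A 28. Eliminate D.
Round 3: E 56, B 33, A 52. Eliminate B.
Round 4: E 89, A 52. E has a majority.

E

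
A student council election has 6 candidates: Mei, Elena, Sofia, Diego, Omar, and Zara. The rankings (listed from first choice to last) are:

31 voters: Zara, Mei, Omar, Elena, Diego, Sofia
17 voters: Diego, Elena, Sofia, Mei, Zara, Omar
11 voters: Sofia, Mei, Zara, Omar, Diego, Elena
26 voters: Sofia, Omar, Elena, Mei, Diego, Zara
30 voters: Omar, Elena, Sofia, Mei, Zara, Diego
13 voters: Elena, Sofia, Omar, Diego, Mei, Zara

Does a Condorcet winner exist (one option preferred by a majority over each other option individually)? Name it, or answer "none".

none

Checking pairwise contests:
Elena beats Mei 86–42.
Omar beats Elena 98–30.
Elena beats Sofia 91–37.
Mei beats Diego 98–30.
Sofia beats Omar 67–61.
Mei beats Zara 97–31.
Every option loses at least one head-to-head, so there is no Condorcet winner.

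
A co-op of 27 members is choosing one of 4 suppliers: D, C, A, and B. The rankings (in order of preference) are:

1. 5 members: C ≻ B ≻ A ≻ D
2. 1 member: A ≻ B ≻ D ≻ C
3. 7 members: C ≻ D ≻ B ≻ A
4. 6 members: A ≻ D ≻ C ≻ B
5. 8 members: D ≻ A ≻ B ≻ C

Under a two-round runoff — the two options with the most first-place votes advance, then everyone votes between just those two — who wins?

Round 1 first-place votes: D 8, C 12, A 7, B 0.
C and D advance.
Runoff: C is preferred to D by 12 voters; D by 15.
D wins the runoff.

D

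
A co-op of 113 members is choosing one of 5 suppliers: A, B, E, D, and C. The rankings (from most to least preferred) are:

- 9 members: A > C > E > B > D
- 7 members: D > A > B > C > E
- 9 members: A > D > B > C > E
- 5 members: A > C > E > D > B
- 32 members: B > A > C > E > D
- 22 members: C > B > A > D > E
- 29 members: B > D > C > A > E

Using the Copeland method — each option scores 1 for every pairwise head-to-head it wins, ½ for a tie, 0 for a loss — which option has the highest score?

B

A: beats E, D, and C; loses to B → score 3.
B: beats A, E, D, and C → score 4.
E: loses to A, B, D, and C → score 0.
D: beats E; loses to A, B, and C → score 1.
C: beats E and D; loses to A and B → score 2.
B has the best pairwise record.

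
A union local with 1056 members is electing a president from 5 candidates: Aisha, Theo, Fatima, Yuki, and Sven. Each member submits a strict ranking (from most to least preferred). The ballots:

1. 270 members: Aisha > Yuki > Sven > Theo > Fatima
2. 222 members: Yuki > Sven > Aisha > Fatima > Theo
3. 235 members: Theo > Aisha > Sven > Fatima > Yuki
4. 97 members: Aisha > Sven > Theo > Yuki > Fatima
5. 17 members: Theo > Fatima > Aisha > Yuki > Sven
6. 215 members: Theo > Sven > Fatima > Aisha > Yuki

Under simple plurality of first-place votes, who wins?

Theo

First-place votes: Aisha 367, Theo 467, Fatima 0, Yuki 222, Sven 0.
Theo has the most first-place votes.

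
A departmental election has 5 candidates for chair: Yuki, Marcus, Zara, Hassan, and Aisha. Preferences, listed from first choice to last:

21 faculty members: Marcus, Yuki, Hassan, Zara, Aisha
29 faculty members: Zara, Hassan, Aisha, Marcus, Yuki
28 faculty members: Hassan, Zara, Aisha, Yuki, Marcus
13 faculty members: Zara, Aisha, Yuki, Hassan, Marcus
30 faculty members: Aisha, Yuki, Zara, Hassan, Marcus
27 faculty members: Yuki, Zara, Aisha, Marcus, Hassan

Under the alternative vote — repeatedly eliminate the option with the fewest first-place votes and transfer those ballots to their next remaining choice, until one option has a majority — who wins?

Round 1: Yuki 27, Marcus 21, Zara 42, Hassan 28, Aisha 30. Eliminate Marcus.
Round 2: Yuki 48, Zara 42, Hassan 28, Aisha 30. Eliminate Hassan.
Round 3: Yuki 48, Zara 70, Aisha 30. Eliminate Aisha.
Round 4: Yuki 78, Zara 70. Yuki has a majority.

Yuki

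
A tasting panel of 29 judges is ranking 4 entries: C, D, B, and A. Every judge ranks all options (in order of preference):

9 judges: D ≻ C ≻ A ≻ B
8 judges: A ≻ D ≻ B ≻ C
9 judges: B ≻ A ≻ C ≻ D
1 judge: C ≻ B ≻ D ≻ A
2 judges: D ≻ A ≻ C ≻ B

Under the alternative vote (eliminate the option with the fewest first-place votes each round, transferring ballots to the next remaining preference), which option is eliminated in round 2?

Round 1: C 1, D 11, B 9, A 8. Eliminate C.
Round 2: D 11, B 10, A 8. Eliminate A.

A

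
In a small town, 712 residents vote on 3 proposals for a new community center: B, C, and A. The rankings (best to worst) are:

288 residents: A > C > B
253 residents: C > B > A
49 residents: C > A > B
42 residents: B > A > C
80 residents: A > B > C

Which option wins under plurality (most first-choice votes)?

First-place votes: B 42, C 302, A 368.
A has the most first-place votes.

A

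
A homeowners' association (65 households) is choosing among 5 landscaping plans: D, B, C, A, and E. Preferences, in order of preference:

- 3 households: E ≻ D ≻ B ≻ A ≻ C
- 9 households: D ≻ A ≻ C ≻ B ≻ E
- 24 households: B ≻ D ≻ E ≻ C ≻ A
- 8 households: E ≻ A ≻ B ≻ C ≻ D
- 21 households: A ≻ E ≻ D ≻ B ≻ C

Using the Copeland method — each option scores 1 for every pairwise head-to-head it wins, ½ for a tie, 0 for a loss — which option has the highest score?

D

D: beats B, C, A, and E → score 4.
B: beats C and E; loses to D and A → score 2.
C: loses to D, B, A, and E → score 0.
A: beats B and C; loses to D and E → score 2.
E: beats C and A; loses to D and B → score 2.
D has the best pairwise record.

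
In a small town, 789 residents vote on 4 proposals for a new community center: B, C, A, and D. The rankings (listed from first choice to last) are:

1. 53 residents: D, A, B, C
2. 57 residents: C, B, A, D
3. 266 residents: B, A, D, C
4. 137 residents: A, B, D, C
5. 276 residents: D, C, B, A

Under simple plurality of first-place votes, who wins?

D

First-place votes: B 266, C 57, A 137, D 329.
D has the most first-place votes.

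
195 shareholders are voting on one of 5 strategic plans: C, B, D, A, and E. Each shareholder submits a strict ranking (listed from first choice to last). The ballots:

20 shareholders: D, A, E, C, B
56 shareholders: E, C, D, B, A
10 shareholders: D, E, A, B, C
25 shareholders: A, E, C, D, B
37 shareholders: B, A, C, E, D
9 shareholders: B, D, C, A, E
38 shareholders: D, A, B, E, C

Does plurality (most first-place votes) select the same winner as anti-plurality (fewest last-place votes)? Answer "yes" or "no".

Plurality — first-place votes: C 0, B 46, D 68, A 25, E 56. Winner: D.
Anti-plurality — last-place votes: C 48, B 45, D 37, A 56, E 9. Winner: E.
The two methods disagree.

no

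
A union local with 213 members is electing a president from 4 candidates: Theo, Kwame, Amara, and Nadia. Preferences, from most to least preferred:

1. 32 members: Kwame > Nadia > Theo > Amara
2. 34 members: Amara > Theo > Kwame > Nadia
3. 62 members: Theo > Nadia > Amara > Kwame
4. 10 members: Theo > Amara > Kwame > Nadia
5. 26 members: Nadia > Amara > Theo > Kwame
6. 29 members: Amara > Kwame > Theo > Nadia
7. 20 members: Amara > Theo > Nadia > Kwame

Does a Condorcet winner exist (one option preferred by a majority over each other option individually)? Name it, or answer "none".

none

Checking pairwise contests:
Amara beats Theo 109–104.
Theo beats Kwame 152–61.
Nadia beats Amara 120–93.
Theo beats Nadia 155–58.
Every option loses at least one head-to-head, so there is no Condorcet winner.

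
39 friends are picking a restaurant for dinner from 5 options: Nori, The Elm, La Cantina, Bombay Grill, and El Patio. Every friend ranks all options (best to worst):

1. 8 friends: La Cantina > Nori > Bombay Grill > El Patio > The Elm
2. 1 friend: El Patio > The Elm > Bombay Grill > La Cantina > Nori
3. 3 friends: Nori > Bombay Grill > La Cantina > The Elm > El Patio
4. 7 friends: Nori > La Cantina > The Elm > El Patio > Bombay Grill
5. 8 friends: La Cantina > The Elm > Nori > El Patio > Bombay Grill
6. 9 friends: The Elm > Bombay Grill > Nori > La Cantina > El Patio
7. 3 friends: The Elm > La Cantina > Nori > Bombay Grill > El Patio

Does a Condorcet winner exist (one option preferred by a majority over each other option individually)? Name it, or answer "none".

La Cantina vs Nori: 20–19 for La Cantina.
La Cantina vs The Elm: 26–13 for La Cantina.
La Cantina vs Bombay Grill: 26–13 for La Cantina.
La Cantina vs El Patio: 38–1 for La Cantina.
La Cantina beats every other option head-to-head.

La Cantina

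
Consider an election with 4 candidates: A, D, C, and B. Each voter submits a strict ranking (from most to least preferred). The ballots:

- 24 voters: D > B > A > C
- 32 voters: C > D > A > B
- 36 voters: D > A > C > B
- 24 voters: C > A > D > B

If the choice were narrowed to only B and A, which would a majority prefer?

A

Voters preferring B to A: 24; preferring A to B: 92.
A wins the head-to-head.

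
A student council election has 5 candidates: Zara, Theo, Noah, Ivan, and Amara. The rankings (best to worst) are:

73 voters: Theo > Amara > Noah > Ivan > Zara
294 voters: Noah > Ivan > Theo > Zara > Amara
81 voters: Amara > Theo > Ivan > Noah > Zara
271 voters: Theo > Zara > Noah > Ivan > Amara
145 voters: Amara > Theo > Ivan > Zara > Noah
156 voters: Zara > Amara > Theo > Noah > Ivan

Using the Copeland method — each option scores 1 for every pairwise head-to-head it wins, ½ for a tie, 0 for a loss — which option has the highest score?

Zara: beats Noah and Amara; loses to Theo and Ivan → score 2.
Theo: beats Zara, Noah, Ivan, and Amara → score 4.
Noah: beats Ivan and Amara; loses to Zara and Theo → score 2.
Ivan: beats Zara and Amara; loses to Theo and Noah → score 2.
Amara: loses to Zara, Theo, Noah, and Ivan → score 0.
Theo has the best pairwise record.

Theo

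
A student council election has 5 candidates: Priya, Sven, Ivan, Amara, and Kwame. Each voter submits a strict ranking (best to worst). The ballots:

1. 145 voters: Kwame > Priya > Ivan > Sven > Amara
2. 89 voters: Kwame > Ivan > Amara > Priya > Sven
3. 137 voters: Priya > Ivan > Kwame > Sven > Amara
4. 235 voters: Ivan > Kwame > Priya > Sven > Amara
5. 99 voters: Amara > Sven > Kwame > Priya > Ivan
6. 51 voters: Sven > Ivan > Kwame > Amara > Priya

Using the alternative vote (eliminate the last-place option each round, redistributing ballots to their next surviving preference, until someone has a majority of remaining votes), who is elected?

Round 1: Priya 137, Sven 51, Ivan 235, Amara 99, Kwame 234. Eliminate Sven.
Round 2: Priya 137, Ivan 286, Amara 99, Kwame 234. Eliminate Amara.
Round 3: Priya 137, Ivan 286, Kwame 333. Eliminate Priya.
Round 4: Ivan 423, Kwame 333. Ivan has a majority.

Ivan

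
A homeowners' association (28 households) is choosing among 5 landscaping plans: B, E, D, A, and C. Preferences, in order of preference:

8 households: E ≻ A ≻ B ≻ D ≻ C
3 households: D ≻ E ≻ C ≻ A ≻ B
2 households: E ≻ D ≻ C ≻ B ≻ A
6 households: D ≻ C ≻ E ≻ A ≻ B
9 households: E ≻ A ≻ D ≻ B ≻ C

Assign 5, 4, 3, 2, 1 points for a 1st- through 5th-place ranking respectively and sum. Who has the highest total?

B: 8·3 + 3·1 + 2·2 + 6·1 + 9·2 = 55
E: 8·5 + 3·4 + 2·5 + 6·3 + 9·5 = 125
D: 8·2 + 3·5 + 2·4 + 6·5 + 9·3 = 96
A: 8·4 + 3·2 + 2·1 + 6·2 + 9·4 = 88
C: 8·1 + 3·3 + 2·3 + 6·4 + 9·1 = 56
E has the highest Borda score (125).

E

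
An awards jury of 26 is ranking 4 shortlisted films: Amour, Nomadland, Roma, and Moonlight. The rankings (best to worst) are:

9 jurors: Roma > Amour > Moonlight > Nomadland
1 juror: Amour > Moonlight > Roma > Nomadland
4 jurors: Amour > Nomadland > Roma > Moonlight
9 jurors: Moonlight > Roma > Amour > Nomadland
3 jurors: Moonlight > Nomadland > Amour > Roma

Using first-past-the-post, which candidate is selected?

Moonlight

First-place votes: Amour 5, Nomadland 0, Roma 9, Moonlight 12.
Moonlight has the most first-place votes.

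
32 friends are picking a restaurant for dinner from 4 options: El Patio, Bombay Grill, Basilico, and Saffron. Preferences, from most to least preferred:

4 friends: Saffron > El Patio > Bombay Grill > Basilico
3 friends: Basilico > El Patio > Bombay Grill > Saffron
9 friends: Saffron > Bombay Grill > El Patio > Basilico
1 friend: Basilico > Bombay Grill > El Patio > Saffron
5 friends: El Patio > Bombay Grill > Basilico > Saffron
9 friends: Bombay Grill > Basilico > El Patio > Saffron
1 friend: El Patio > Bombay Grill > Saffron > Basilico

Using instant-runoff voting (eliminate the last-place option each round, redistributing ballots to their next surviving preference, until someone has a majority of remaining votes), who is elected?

Bombay Grill

Round 1: El Patio 6, Bombay Grill 9, Basilico 4, Saffron 13. Eliminate Basilico.
Round 2: El Patio 9, Bombay Grill 10, Saffron 13. Eliminate El Patio.
Round 3: Bombay Grill 19, Saffron 13. Bombay Grill has a majority.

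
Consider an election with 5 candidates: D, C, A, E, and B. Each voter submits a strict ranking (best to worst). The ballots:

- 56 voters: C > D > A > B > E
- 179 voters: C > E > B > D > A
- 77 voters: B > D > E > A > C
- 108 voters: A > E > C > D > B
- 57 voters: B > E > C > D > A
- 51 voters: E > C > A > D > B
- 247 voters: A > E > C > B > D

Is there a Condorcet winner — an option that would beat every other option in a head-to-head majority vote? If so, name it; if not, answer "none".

A vs D: 406–369 for A.
A vs C: 432–343 for A.
A vs E: 411–364 for A.
A vs B: 462–313 for A.
A beats every other option head-to-head.

A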